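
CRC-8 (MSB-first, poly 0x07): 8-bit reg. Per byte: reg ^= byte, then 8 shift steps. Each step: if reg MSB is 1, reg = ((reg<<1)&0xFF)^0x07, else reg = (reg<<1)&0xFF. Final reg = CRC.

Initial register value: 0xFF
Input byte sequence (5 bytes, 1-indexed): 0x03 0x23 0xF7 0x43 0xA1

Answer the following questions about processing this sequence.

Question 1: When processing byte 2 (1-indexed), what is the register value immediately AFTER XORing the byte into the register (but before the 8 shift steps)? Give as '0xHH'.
Answer: 0xD9

Derivation:
Register before byte 2: 0xFA
Byte 2: 0x23
0xFA XOR 0x23 = 0xD9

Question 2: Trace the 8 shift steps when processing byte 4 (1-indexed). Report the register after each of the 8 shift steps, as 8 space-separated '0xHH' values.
After byte 1 (0x03): reg=0xFA
After byte 2 (0x23): reg=0x01
After byte 3 (0xF7): reg=0xCC
Register before byte 4: 0xCC
After XOR with byte 0x43: 0x8F

Answer: 0x19 0x32 0x64 0xC8 0x97 0x29 0x52 0xA4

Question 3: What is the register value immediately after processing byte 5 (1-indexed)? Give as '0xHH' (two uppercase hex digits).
Answer: 0x1B

Derivation:
After byte 1 (0x03): reg=0xFA
After byte 2 (0x23): reg=0x01
After byte 3 (0xF7): reg=0xCC
After byte 4 (0x43): reg=0xA4
After byte 5 (0xA1): reg=0x1B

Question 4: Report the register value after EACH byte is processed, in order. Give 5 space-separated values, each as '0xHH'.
0xFA 0x01 0xCC 0xA4 0x1B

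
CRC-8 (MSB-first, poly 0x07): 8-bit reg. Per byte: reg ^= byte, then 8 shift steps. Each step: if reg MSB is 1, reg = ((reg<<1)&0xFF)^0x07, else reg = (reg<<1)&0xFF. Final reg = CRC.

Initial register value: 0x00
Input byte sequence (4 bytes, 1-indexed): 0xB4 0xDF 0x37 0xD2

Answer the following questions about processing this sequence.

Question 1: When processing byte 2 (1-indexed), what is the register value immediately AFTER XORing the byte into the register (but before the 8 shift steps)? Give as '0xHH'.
Register before byte 2: 0x05
Byte 2: 0xDF
0x05 XOR 0xDF = 0xDA

Answer: 0xDA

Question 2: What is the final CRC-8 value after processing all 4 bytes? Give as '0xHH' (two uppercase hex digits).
After byte 1 (0xB4): reg=0x05
After byte 2 (0xDF): reg=0x08
After byte 3 (0x37): reg=0xBD
After byte 4 (0xD2): reg=0x0A

Answer: 0x0A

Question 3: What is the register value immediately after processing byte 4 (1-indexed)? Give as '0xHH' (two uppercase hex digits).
Answer: 0x0A

Derivation:
After byte 1 (0xB4): reg=0x05
After byte 2 (0xDF): reg=0x08
After byte 3 (0x37): reg=0xBD
After byte 4 (0xD2): reg=0x0A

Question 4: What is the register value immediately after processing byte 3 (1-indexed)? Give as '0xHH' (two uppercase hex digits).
Answer: 0xBD

Derivation:
After byte 1 (0xB4): reg=0x05
After byte 2 (0xDF): reg=0x08
After byte 3 (0x37): reg=0xBD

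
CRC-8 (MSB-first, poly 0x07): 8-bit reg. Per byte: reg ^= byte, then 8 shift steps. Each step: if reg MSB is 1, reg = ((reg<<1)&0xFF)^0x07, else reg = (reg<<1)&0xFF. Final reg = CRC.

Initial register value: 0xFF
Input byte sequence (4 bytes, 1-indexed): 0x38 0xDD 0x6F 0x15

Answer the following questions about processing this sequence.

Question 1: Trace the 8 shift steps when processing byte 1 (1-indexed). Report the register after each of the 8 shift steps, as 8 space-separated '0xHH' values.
Answer: 0x89 0x15 0x2A 0x54 0xA8 0x57 0xAE 0x5B

Derivation:
Register before byte 1: 0xFF
After XOR with byte 0x38: 0xC7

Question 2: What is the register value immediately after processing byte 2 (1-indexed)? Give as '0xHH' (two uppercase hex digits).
After byte 1 (0x38): reg=0x5B
After byte 2 (0xDD): reg=0x9B

Answer: 0x9B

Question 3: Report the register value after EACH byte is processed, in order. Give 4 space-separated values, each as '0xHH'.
0x5B 0x9B 0xC2 0x2B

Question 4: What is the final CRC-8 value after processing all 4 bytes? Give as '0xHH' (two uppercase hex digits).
After byte 1 (0x38): reg=0x5B
After byte 2 (0xDD): reg=0x9B
After byte 3 (0x6F): reg=0xC2
After byte 4 (0x15): reg=0x2B

Answer: 0x2B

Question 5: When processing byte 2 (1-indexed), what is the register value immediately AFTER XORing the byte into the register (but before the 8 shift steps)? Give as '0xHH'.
Register before byte 2: 0x5B
Byte 2: 0xDD
0x5B XOR 0xDD = 0x86

Answer: 0x86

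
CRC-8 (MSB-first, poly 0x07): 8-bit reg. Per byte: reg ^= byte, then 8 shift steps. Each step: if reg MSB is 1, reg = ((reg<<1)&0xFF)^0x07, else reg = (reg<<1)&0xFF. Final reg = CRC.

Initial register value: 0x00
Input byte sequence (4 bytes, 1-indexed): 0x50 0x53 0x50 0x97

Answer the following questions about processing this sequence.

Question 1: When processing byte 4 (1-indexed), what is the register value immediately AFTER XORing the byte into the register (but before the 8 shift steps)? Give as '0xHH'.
Register before byte 4: 0xA0
Byte 4: 0x97
0xA0 XOR 0x97 = 0x37

Answer: 0x37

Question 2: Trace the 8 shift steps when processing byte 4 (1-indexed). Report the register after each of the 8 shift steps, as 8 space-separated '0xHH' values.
After byte 1 (0x50): reg=0xB7
After byte 2 (0x53): reg=0xB2
After byte 3 (0x50): reg=0xA0
Register before byte 4: 0xA0
After XOR with byte 0x97: 0x37

Answer: 0x6E 0xDC 0xBF 0x79 0xF2 0xE3 0xC1 0x85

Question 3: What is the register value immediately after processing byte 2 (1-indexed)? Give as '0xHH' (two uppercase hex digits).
Answer: 0xB2

Derivation:
After byte 1 (0x50): reg=0xB7
After byte 2 (0x53): reg=0xB2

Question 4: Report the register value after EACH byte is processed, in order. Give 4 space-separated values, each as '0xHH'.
0xB7 0xB2 0xA0 0x85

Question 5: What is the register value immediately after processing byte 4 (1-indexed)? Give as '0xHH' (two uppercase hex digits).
Answer: 0x85

Derivation:
After byte 1 (0x50): reg=0xB7
After byte 2 (0x53): reg=0xB2
After byte 3 (0x50): reg=0xA0
After byte 4 (0x97): reg=0x85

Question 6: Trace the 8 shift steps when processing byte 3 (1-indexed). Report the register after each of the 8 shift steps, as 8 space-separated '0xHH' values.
After byte 1 (0x50): reg=0xB7
After byte 2 (0x53): reg=0xB2
Register before byte 3: 0xB2
After XOR with byte 0x50: 0xE2

Answer: 0xC3 0x81 0x05 0x0A 0x14 0x28 0x50 0xA0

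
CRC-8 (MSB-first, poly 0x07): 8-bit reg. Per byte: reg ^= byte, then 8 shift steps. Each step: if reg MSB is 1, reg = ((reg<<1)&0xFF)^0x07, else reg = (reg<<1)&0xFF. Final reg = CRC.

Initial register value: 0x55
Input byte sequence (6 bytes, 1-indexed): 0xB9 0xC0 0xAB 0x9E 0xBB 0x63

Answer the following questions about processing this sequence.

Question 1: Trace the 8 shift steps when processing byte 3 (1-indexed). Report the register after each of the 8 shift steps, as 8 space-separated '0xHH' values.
After byte 1 (0xB9): reg=0x8A
After byte 2 (0xC0): reg=0xF1
Register before byte 3: 0xF1
After XOR with byte 0xAB: 0x5A

Answer: 0xB4 0x6F 0xDE 0xBB 0x71 0xE2 0xC3 0x81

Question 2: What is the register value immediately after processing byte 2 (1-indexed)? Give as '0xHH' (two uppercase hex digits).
Answer: 0xF1

Derivation:
After byte 1 (0xB9): reg=0x8A
After byte 2 (0xC0): reg=0xF1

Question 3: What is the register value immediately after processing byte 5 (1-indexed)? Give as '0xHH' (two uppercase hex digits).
After byte 1 (0xB9): reg=0x8A
After byte 2 (0xC0): reg=0xF1
After byte 3 (0xAB): reg=0x81
After byte 4 (0x9E): reg=0x5D
After byte 5 (0xBB): reg=0xBC

Answer: 0xBC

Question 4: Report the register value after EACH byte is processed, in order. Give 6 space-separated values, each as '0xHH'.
0x8A 0xF1 0x81 0x5D 0xBC 0x13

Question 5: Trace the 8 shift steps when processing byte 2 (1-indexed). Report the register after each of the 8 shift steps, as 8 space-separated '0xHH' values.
After byte 1 (0xB9): reg=0x8A
Register before byte 2: 0x8A
After XOR with byte 0xC0: 0x4A

Answer: 0x94 0x2F 0x5E 0xBC 0x7F 0xFE 0xFB 0xF1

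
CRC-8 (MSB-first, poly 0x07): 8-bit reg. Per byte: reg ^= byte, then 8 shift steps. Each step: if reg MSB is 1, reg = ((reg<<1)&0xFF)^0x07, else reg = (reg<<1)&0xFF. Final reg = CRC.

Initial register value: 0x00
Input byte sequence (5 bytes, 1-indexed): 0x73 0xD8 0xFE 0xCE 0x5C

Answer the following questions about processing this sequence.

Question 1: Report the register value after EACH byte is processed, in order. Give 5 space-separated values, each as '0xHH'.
0x5E 0x9B 0x3C 0xD0 0xAD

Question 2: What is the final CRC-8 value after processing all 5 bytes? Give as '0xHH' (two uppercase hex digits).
After byte 1 (0x73): reg=0x5E
After byte 2 (0xD8): reg=0x9B
After byte 3 (0xFE): reg=0x3C
After byte 4 (0xCE): reg=0xD0
After byte 5 (0x5C): reg=0xAD

Answer: 0xAD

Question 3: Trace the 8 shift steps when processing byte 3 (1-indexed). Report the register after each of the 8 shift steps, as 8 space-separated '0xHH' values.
After byte 1 (0x73): reg=0x5E
After byte 2 (0xD8): reg=0x9B
Register before byte 3: 0x9B
After XOR with byte 0xFE: 0x65

Answer: 0xCA 0x93 0x21 0x42 0x84 0x0F 0x1E 0x3C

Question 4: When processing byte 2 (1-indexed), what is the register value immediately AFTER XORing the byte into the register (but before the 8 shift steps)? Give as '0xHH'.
Register before byte 2: 0x5E
Byte 2: 0xD8
0x5E XOR 0xD8 = 0x86

Answer: 0x86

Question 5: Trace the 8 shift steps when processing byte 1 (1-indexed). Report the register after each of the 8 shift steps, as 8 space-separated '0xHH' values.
Answer: 0xE6 0xCB 0x91 0x25 0x4A 0x94 0x2F 0x5E

Derivation:
Register before byte 1: 0x00
After XOR with byte 0x73: 0x73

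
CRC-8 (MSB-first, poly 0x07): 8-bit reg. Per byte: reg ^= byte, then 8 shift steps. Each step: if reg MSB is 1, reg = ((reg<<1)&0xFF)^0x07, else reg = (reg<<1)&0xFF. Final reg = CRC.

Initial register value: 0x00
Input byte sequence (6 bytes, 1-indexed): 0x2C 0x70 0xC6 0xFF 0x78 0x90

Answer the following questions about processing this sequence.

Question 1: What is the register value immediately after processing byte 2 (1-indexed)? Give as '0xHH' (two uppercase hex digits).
Answer: 0x05

Derivation:
After byte 1 (0x2C): reg=0xC4
After byte 2 (0x70): reg=0x05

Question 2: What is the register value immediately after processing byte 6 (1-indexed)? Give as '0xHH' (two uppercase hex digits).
Answer: 0x48

Derivation:
After byte 1 (0x2C): reg=0xC4
After byte 2 (0x70): reg=0x05
After byte 3 (0xC6): reg=0x47
After byte 4 (0xFF): reg=0x21
After byte 5 (0x78): reg=0x88
After byte 6 (0x90): reg=0x48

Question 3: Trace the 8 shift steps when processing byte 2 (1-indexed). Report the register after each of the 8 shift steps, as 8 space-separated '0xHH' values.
After byte 1 (0x2C): reg=0xC4
Register before byte 2: 0xC4
After XOR with byte 0x70: 0xB4

Answer: 0x6F 0xDE 0xBB 0x71 0xE2 0xC3 0x81 0x05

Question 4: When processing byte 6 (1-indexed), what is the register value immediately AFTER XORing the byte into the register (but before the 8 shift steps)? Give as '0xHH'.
Answer: 0x18

Derivation:
Register before byte 6: 0x88
Byte 6: 0x90
0x88 XOR 0x90 = 0x18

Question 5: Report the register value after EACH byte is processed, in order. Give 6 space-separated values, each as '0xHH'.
0xC4 0x05 0x47 0x21 0x88 0x48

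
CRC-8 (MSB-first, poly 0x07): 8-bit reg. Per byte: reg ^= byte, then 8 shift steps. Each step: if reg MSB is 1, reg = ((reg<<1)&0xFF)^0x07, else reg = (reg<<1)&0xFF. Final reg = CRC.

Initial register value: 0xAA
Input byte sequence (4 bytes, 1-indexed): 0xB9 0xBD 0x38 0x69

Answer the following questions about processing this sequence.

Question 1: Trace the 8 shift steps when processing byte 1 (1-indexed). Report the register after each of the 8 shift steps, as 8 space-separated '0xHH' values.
Register before byte 1: 0xAA
After XOR with byte 0xB9: 0x13

Answer: 0x26 0x4C 0x98 0x37 0x6E 0xDC 0xBF 0x79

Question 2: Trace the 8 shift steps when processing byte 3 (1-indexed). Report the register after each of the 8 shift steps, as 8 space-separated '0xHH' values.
After byte 1 (0xB9): reg=0x79
After byte 2 (0xBD): reg=0x52
Register before byte 3: 0x52
After XOR with byte 0x38: 0x6A

Answer: 0xD4 0xAF 0x59 0xB2 0x63 0xC6 0x8B 0x11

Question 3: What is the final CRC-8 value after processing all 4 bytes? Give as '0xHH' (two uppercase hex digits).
Answer: 0x6F

Derivation:
After byte 1 (0xB9): reg=0x79
After byte 2 (0xBD): reg=0x52
After byte 3 (0x38): reg=0x11
After byte 4 (0x69): reg=0x6F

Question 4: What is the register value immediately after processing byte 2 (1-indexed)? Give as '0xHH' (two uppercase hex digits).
Answer: 0x52

Derivation:
After byte 1 (0xB9): reg=0x79
After byte 2 (0xBD): reg=0x52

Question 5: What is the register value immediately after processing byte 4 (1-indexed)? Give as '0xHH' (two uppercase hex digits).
After byte 1 (0xB9): reg=0x79
After byte 2 (0xBD): reg=0x52
After byte 3 (0x38): reg=0x11
After byte 4 (0x69): reg=0x6F

Answer: 0x6F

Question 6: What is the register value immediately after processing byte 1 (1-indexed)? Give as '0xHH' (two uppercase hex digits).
Answer: 0x79

Derivation:
After byte 1 (0xB9): reg=0x79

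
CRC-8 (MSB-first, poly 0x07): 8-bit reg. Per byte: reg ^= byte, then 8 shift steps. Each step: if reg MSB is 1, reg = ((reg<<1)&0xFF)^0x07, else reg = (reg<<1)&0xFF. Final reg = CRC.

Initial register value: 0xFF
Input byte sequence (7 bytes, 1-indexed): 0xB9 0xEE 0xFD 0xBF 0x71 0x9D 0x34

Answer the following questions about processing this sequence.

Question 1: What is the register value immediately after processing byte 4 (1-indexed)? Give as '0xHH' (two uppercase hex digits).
Answer: 0xC4

Derivation:
After byte 1 (0xB9): reg=0xD5
After byte 2 (0xEE): reg=0xA1
After byte 3 (0xFD): reg=0x93
After byte 4 (0xBF): reg=0xC4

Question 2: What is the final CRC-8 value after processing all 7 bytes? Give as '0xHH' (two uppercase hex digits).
Answer: 0xAE

Derivation:
After byte 1 (0xB9): reg=0xD5
After byte 2 (0xEE): reg=0xA1
After byte 3 (0xFD): reg=0x93
After byte 4 (0xBF): reg=0xC4
After byte 5 (0x71): reg=0x02
After byte 6 (0x9D): reg=0xD4
After byte 7 (0x34): reg=0xAE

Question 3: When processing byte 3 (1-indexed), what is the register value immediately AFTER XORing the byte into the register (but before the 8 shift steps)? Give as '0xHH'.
Register before byte 3: 0xA1
Byte 3: 0xFD
0xA1 XOR 0xFD = 0x5C

Answer: 0x5C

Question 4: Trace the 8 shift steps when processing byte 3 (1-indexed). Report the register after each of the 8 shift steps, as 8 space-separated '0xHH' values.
After byte 1 (0xB9): reg=0xD5
After byte 2 (0xEE): reg=0xA1
Register before byte 3: 0xA1
After XOR with byte 0xFD: 0x5C

Answer: 0xB8 0x77 0xEE 0xDB 0xB1 0x65 0xCA 0x93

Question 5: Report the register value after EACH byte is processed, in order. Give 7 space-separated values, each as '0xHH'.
0xD5 0xA1 0x93 0xC4 0x02 0xD4 0xAE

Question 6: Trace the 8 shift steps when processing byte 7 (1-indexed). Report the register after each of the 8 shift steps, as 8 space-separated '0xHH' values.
After byte 1 (0xB9): reg=0xD5
After byte 2 (0xEE): reg=0xA1
After byte 3 (0xFD): reg=0x93
After byte 4 (0xBF): reg=0xC4
After byte 5 (0x71): reg=0x02
After byte 6 (0x9D): reg=0xD4
Register before byte 7: 0xD4
After XOR with byte 0x34: 0xE0

Answer: 0xC7 0x89 0x15 0x2A 0x54 0xA8 0x57 0xAE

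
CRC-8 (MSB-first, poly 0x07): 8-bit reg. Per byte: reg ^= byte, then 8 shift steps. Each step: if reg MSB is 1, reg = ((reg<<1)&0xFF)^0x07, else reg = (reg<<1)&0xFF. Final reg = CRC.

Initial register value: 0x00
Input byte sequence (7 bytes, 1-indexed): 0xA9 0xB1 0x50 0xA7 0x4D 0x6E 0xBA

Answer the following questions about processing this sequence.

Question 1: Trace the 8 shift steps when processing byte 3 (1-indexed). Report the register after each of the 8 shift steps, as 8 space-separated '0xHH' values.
After byte 1 (0xA9): reg=0x56
After byte 2 (0xB1): reg=0xBB
Register before byte 3: 0xBB
After XOR with byte 0x50: 0xEB

Answer: 0xD1 0xA5 0x4D 0x9A 0x33 0x66 0xCC 0x9F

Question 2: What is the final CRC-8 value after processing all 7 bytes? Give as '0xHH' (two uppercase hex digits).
After byte 1 (0xA9): reg=0x56
After byte 2 (0xB1): reg=0xBB
After byte 3 (0x50): reg=0x9F
After byte 4 (0xA7): reg=0xA8
After byte 5 (0x4D): reg=0xB5
After byte 6 (0x6E): reg=0x0F
After byte 7 (0xBA): reg=0x02

Answer: 0x02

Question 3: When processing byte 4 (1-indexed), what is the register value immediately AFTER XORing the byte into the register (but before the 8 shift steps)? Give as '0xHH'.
Answer: 0x38

Derivation:
Register before byte 4: 0x9F
Byte 4: 0xA7
0x9F XOR 0xA7 = 0x38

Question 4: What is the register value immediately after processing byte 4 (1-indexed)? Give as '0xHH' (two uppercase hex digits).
Answer: 0xA8

Derivation:
After byte 1 (0xA9): reg=0x56
After byte 2 (0xB1): reg=0xBB
After byte 3 (0x50): reg=0x9F
After byte 4 (0xA7): reg=0xA8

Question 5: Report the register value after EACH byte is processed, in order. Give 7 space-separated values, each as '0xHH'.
0x56 0xBB 0x9F 0xA8 0xB5 0x0F 0x02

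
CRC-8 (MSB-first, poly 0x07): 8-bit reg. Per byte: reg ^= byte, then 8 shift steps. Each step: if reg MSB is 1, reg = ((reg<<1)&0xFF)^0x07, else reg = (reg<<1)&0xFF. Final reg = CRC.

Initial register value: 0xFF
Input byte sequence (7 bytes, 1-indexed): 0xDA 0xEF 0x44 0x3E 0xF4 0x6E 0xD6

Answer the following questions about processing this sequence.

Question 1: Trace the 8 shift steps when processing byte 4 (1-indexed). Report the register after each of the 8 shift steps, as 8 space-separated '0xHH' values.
Answer: 0xCB 0x91 0x25 0x4A 0x94 0x2F 0x5E 0xBC

Derivation:
After byte 1 (0xDA): reg=0xFB
After byte 2 (0xEF): reg=0x6C
After byte 3 (0x44): reg=0xD8
Register before byte 4: 0xD8
After XOR with byte 0x3E: 0xE6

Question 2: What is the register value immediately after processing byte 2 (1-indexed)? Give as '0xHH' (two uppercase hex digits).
After byte 1 (0xDA): reg=0xFB
After byte 2 (0xEF): reg=0x6C

Answer: 0x6C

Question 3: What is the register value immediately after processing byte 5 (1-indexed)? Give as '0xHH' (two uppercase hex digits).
Answer: 0xFF

Derivation:
After byte 1 (0xDA): reg=0xFB
After byte 2 (0xEF): reg=0x6C
After byte 3 (0x44): reg=0xD8
After byte 4 (0x3E): reg=0xBC
After byte 5 (0xF4): reg=0xFF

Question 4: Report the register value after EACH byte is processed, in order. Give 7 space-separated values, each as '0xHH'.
0xFB 0x6C 0xD8 0xBC 0xFF 0xFE 0xD8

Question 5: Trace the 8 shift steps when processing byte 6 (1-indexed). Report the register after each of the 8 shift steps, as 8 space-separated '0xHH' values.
After byte 1 (0xDA): reg=0xFB
After byte 2 (0xEF): reg=0x6C
After byte 3 (0x44): reg=0xD8
After byte 4 (0x3E): reg=0xBC
After byte 5 (0xF4): reg=0xFF
Register before byte 6: 0xFF
After XOR with byte 0x6E: 0x91

Answer: 0x25 0x4A 0x94 0x2F 0x5E 0xBC 0x7F 0xFE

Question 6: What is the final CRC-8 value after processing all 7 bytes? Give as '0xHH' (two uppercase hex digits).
Answer: 0xD8

Derivation:
After byte 1 (0xDA): reg=0xFB
After byte 2 (0xEF): reg=0x6C
After byte 3 (0x44): reg=0xD8
After byte 4 (0x3E): reg=0xBC
After byte 5 (0xF4): reg=0xFF
After byte 6 (0x6E): reg=0xFE
After byte 7 (0xD6): reg=0xD8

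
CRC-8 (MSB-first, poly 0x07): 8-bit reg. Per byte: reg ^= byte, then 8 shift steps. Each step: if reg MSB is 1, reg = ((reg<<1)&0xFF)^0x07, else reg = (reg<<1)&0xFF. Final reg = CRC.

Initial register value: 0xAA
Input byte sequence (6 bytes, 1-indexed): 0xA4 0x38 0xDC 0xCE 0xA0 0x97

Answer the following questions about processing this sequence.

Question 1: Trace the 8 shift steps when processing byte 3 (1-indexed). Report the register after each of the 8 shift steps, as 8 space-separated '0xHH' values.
After byte 1 (0xA4): reg=0x2A
After byte 2 (0x38): reg=0x7E
Register before byte 3: 0x7E
After XOR with byte 0xDC: 0xA2

Answer: 0x43 0x86 0x0B 0x16 0x2C 0x58 0xB0 0x67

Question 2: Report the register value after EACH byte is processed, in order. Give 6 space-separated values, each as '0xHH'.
0x2A 0x7E 0x67 0x56 0xCC 0x86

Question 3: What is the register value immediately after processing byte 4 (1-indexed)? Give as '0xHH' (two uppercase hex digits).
After byte 1 (0xA4): reg=0x2A
After byte 2 (0x38): reg=0x7E
After byte 3 (0xDC): reg=0x67
After byte 4 (0xCE): reg=0x56

Answer: 0x56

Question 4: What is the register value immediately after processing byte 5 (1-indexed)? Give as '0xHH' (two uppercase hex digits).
Answer: 0xCC

Derivation:
After byte 1 (0xA4): reg=0x2A
After byte 2 (0x38): reg=0x7E
After byte 3 (0xDC): reg=0x67
After byte 4 (0xCE): reg=0x56
After byte 5 (0xA0): reg=0xCC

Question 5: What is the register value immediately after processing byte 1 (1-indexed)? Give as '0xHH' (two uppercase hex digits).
Answer: 0x2A

Derivation:
After byte 1 (0xA4): reg=0x2A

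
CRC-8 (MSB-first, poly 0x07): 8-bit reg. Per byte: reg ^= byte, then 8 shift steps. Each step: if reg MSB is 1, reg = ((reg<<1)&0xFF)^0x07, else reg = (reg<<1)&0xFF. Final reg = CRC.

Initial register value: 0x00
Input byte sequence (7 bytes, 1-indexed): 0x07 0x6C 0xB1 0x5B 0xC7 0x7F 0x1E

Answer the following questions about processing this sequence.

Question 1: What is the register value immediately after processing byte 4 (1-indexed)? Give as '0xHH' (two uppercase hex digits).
After byte 1 (0x07): reg=0x15
After byte 2 (0x6C): reg=0x68
After byte 3 (0xB1): reg=0x01
After byte 4 (0x5B): reg=0x81

Answer: 0x81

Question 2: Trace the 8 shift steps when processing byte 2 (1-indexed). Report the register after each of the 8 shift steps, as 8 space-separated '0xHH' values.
Answer: 0xF2 0xE3 0xC1 0x85 0x0D 0x1A 0x34 0x68

Derivation:
After byte 1 (0x07): reg=0x15
Register before byte 2: 0x15
After XOR with byte 0x6C: 0x79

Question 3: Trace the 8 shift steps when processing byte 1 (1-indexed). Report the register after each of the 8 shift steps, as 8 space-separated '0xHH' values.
Answer: 0x0E 0x1C 0x38 0x70 0xE0 0xC7 0x89 0x15

Derivation:
Register before byte 1: 0x00
After XOR with byte 0x07: 0x07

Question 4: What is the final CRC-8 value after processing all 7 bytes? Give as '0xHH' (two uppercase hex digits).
After byte 1 (0x07): reg=0x15
After byte 2 (0x6C): reg=0x68
After byte 3 (0xB1): reg=0x01
After byte 4 (0x5B): reg=0x81
After byte 5 (0xC7): reg=0xD5
After byte 6 (0x7F): reg=0x5F
After byte 7 (0x1E): reg=0xC0

Answer: 0xC0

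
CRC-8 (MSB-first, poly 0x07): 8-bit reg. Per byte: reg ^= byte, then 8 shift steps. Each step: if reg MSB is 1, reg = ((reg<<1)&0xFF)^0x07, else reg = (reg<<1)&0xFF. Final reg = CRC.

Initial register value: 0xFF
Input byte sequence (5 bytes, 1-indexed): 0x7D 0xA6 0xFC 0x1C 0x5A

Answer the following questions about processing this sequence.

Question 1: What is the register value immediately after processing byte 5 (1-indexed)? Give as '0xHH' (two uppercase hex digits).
After byte 1 (0x7D): reg=0x87
After byte 2 (0xA6): reg=0xE7
After byte 3 (0xFC): reg=0x41
After byte 4 (0x1C): reg=0x94
After byte 5 (0x5A): reg=0x64

Answer: 0x64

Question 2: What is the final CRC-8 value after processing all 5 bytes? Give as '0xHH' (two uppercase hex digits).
Answer: 0x64

Derivation:
After byte 1 (0x7D): reg=0x87
After byte 2 (0xA6): reg=0xE7
After byte 3 (0xFC): reg=0x41
After byte 4 (0x1C): reg=0x94
After byte 5 (0x5A): reg=0x64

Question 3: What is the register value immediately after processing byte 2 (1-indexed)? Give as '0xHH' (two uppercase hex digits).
Answer: 0xE7

Derivation:
After byte 1 (0x7D): reg=0x87
After byte 2 (0xA6): reg=0xE7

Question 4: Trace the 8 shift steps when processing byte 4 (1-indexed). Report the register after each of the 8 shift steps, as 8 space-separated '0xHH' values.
After byte 1 (0x7D): reg=0x87
After byte 2 (0xA6): reg=0xE7
After byte 3 (0xFC): reg=0x41
Register before byte 4: 0x41
After XOR with byte 0x1C: 0x5D

Answer: 0xBA 0x73 0xE6 0xCB 0x91 0x25 0x4A 0x94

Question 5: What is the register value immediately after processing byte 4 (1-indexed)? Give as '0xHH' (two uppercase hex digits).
After byte 1 (0x7D): reg=0x87
After byte 2 (0xA6): reg=0xE7
After byte 3 (0xFC): reg=0x41
After byte 4 (0x1C): reg=0x94

Answer: 0x94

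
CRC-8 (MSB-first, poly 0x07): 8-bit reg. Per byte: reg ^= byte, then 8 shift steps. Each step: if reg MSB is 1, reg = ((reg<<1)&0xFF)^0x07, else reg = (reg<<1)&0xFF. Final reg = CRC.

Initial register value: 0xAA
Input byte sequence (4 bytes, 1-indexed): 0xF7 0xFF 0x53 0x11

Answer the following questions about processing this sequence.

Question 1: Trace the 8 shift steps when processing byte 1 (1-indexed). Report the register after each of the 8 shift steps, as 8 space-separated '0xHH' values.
Register before byte 1: 0xAA
After XOR with byte 0xF7: 0x5D

Answer: 0xBA 0x73 0xE6 0xCB 0x91 0x25 0x4A 0x94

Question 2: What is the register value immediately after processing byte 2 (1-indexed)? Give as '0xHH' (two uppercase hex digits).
After byte 1 (0xF7): reg=0x94
After byte 2 (0xFF): reg=0x16

Answer: 0x16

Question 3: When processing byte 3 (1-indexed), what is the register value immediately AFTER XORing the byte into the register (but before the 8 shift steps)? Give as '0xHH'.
Register before byte 3: 0x16
Byte 3: 0x53
0x16 XOR 0x53 = 0x45

Answer: 0x45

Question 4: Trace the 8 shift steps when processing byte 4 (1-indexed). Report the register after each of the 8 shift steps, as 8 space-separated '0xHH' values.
After byte 1 (0xF7): reg=0x94
After byte 2 (0xFF): reg=0x16
After byte 3 (0x53): reg=0xDC
Register before byte 4: 0xDC
After XOR with byte 0x11: 0xCD

Answer: 0x9D 0x3D 0x7A 0xF4 0xEF 0xD9 0xB5 0x6D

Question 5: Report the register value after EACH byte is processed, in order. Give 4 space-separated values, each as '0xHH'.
0x94 0x16 0xDC 0x6D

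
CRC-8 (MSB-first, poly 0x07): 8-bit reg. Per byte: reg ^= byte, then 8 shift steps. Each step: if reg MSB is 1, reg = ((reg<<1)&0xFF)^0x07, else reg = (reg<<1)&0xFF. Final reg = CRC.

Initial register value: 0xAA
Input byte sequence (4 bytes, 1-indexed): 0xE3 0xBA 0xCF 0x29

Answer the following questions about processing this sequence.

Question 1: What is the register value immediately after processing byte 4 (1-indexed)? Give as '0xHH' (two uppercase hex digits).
After byte 1 (0xE3): reg=0xF8
After byte 2 (0xBA): reg=0xC9
After byte 3 (0xCF): reg=0x12
After byte 4 (0x29): reg=0xA1

Answer: 0xA1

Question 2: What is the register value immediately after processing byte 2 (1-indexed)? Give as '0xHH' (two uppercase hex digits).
Answer: 0xC9

Derivation:
After byte 1 (0xE3): reg=0xF8
After byte 2 (0xBA): reg=0xC9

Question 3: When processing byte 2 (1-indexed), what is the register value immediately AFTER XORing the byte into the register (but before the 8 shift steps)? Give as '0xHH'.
Register before byte 2: 0xF8
Byte 2: 0xBA
0xF8 XOR 0xBA = 0x42

Answer: 0x42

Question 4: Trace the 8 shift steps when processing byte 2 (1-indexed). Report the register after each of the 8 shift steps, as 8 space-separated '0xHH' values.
After byte 1 (0xE3): reg=0xF8
Register before byte 2: 0xF8
After XOR with byte 0xBA: 0x42

Answer: 0x84 0x0F 0x1E 0x3C 0x78 0xF0 0xE7 0xC9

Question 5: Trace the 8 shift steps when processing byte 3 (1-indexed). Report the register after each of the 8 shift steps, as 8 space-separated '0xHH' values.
Answer: 0x0C 0x18 0x30 0x60 0xC0 0x87 0x09 0x12

Derivation:
After byte 1 (0xE3): reg=0xF8
After byte 2 (0xBA): reg=0xC9
Register before byte 3: 0xC9
After XOR with byte 0xCF: 0x06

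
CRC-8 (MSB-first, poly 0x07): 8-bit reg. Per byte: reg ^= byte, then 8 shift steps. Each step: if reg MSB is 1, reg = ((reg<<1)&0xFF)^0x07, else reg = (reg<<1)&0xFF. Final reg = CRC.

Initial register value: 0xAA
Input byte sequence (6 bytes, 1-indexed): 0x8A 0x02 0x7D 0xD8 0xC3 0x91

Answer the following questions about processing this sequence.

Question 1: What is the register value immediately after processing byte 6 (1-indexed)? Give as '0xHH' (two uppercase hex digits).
Answer: 0x61

Derivation:
After byte 1 (0x8A): reg=0xE0
After byte 2 (0x02): reg=0xA0
After byte 3 (0x7D): reg=0x1D
After byte 4 (0xD8): reg=0x55
After byte 5 (0xC3): reg=0xEB
After byte 6 (0x91): reg=0x61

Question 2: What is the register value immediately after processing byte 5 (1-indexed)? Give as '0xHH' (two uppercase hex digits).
Answer: 0xEB

Derivation:
After byte 1 (0x8A): reg=0xE0
After byte 2 (0x02): reg=0xA0
After byte 3 (0x7D): reg=0x1D
After byte 4 (0xD8): reg=0x55
After byte 5 (0xC3): reg=0xEB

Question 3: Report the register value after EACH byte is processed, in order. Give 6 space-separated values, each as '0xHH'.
0xE0 0xA0 0x1D 0x55 0xEB 0x61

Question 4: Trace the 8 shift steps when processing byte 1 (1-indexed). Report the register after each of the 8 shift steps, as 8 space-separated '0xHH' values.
Answer: 0x40 0x80 0x07 0x0E 0x1C 0x38 0x70 0xE0

Derivation:
Register before byte 1: 0xAA
After XOR with byte 0x8A: 0x20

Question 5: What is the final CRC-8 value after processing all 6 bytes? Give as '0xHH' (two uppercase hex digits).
Answer: 0x61

Derivation:
After byte 1 (0x8A): reg=0xE0
After byte 2 (0x02): reg=0xA0
After byte 3 (0x7D): reg=0x1D
After byte 4 (0xD8): reg=0x55
After byte 5 (0xC3): reg=0xEB
After byte 6 (0x91): reg=0x61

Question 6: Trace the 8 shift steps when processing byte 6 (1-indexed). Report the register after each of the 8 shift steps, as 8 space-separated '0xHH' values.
After byte 1 (0x8A): reg=0xE0
After byte 2 (0x02): reg=0xA0
After byte 3 (0x7D): reg=0x1D
After byte 4 (0xD8): reg=0x55
After byte 5 (0xC3): reg=0xEB
Register before byte 6: 0xEB
After XOR with byte 0x91: 0x7A

Answer: 0xF4 0xEF 0xD9 0xB5 0x6D 0xDA 0xB3 0x61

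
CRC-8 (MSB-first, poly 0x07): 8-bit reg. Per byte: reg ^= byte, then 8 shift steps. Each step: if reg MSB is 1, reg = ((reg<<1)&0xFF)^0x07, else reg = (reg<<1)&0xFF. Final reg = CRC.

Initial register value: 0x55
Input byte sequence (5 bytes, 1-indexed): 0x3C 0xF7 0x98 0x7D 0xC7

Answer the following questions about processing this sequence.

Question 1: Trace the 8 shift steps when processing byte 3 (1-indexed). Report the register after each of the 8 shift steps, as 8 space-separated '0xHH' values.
Answer: 0x36 0x6C 0xD8 0xB7 0x69 0xD2 0xA3 0x41

Derivation:
After byte 1 (0x3C): reg=0x18
After byte 2 (0xF7): reg=0x83
Register before byte 3: 0x83
After XOR with byte 0x98: 0x1B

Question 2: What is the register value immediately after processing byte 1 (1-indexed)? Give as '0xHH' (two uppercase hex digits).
Answer: 0x18

Derivation:
After byte 1 (0x3C): reg=0x18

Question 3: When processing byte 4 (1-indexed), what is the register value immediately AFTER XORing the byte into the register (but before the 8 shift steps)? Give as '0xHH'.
Register before byte 4: 0x41
Byte 4: 0x7D
0x41 XOR 0x7D = 0x3C

Answer: 0x3C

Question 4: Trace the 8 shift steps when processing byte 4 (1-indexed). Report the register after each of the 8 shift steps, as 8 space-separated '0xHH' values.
Answer: 0x78 0xF0 0xE7 0xC9 0x95 0x2D 0x5A 0xB4

Derivation:
After byte 1 (0x3C): reg=0x18
After byte 2 (0xF7): reg=0x83
After byte 3 (0x98): reg=0x41
Register before byte 4: 0x41
After XOR with byte 0x7D: 0x3C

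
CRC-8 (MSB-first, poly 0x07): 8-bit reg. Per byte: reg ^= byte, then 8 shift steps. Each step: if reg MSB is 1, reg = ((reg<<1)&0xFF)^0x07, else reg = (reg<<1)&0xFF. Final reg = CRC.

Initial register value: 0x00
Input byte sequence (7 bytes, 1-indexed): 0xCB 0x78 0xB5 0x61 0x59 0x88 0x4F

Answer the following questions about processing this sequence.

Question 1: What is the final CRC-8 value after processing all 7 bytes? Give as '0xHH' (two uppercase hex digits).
Answer: 0x5A

Derivation:
After byte 1 (0xCB): reg=0x7F
After byte 2 (0x78): reg=0x15
After byte 3 (0xB5): reg=0x69
After byte 4 (0x61): reg=0x38
After byte 5 (0x59): reg=0x20
After byte 6 (0x88): reg=0x51
After byte 7 (0x4F): reg=0x5A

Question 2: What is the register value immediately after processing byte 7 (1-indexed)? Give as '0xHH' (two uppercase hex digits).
After byte 1 (0xCB): reg=0x7F
After byte 2 (0x78): reg=0x15
After byte 3 (0xB5): reg=0x69
After byte 4 (0x61): reg=0x38
After byte 5 (0x59): reg=0x20
After byte 6 (0x88): reg=0x51
After byte 7 (0x4F): reg=0x5A

Answer: 0x5A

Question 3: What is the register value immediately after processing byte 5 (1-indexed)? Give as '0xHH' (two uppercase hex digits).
Answer: 0x20

Derivation:
After byte 1 (0xCB): reg=0x7F
After byte 2 (0x78): reg=0x15
After byte 3 (0xB5): reg=0x69
After byte 4 (0x61): reg=0x38
After byte 5 (0x59): reg=0x20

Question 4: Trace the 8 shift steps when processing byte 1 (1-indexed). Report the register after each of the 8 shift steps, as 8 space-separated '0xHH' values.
Answer: 0x91 0x25 0x4A 0x94 0x2F 0x5E 0xBC 0x7F

Derivation:
Register before byte 1: 0x00
After XOR with byte 0xCB: 0xCB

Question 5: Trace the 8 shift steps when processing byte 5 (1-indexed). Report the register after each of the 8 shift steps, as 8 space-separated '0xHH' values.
Answer: 0xC2 0x83 0x01 0x02 0x04 0x08 0x10 0x20

Derivation:
After byte 1 (0xCB): reg=0x7F
After byte 2 (0x78): reg=0x15
After byte 3 (0xB5): reg=0x69
After byte 4 (0x61): reg=0x38
Register before byte 5: 0x38
After XOR with byte 0x59: 0x61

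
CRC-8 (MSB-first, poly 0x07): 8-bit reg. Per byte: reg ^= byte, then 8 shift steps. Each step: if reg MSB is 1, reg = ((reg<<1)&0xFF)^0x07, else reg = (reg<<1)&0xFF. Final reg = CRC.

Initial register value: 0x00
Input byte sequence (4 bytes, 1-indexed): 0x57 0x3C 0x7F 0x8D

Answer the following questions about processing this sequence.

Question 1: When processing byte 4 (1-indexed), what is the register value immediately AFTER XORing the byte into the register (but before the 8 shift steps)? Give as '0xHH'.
Answer: 0xC0

Derivation:
Register before byte 4: 0x4D
Byte 4: 0x8D
0x4D XOR 0x8D = 0xC0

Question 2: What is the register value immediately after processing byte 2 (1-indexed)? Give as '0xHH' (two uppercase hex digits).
After byte 1 (0x57): reg=0xA2
After byte 2 (0x3C): reg=0xD3

Answer: 0xD3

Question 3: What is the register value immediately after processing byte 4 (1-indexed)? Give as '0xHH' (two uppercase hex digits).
After byte 1 (0x57): reg=0xA2
After byte 2 (0x3C): reg=0xD3
After byte 3 (0x7F): reg=0x4D
After byte 4 (0x8D): reg=0x4E

Answer: 0x4E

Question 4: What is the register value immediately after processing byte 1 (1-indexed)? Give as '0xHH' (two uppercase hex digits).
After byte 1 (0x57): reg=0xA2

Answer: 0xA2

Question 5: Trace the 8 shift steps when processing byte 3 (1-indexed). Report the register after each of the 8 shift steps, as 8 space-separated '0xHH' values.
After byte 1 (0x57): reg=0xA2
After byte 2 (0x3C): reg=0xD3
Register before byte 3: 0xD3
After XOR with byte 0x7F: 0xAC

Answer: 0x5F 0xBE 0x7B 0xF6 0xEB 0xD1 0xA5 0x4D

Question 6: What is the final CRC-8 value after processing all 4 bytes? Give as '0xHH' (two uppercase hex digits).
Answer: 0x4E

Derivation:
After byte 1 (0x57): reg=0xA2
After byte 2 (0x3C): reg=0xD3
After byte 3 (0x7F): reg=0x4D
After byte 4 (0x8D): reg=0x4E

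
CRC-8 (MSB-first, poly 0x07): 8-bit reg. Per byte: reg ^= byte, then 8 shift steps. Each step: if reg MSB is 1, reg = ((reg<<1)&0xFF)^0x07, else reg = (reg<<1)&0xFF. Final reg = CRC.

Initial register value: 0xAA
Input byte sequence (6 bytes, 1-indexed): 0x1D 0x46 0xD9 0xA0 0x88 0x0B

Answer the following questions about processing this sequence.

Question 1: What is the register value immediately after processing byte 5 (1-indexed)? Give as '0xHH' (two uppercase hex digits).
Answer: 0xBB

Derivation:
After byte 1 (0x1D): reg=0x0C
After byte 2 (0x46): reg=0xF1
After byte 3 (0xD9): reg=0xD8
After byte 4 (0xA0): reg=0x6F
After byte 5 (0x88): reg=0xBB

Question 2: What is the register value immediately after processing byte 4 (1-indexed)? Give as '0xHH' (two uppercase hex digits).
Answer: 0x6F

Derivation:
After byte 1 (0x1D): reg=0x0C
After byte 2 (0x46): reg=0xF1
After byte 3 (0xD9): reg=0xD8
After byte 4 (0xA0): reg=0x6F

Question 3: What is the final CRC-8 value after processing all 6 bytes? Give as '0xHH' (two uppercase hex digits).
After byte 1 (0x1D): reg=0x0C
After byte 2 (0x46): reg=0xF1
After byte 3 (0xD9): reg=0xD8
After byte 4 (0xA0): reg=0x6F
After byte 5 (0x88): reg=0xBB
After byte 6 (0x0B): reg=0x19

Answer: 0x19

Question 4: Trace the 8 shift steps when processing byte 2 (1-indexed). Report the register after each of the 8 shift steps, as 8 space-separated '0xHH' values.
Answer: 0x94 0x2F 0x5E 0xBC 0x7F 0xFE 0xFB 0xF1

Derivation:
After byte 1 (0x1D): reg=0x0C
Register before byte 2: 0x0C
After XOR with byte 0x46: 0x4A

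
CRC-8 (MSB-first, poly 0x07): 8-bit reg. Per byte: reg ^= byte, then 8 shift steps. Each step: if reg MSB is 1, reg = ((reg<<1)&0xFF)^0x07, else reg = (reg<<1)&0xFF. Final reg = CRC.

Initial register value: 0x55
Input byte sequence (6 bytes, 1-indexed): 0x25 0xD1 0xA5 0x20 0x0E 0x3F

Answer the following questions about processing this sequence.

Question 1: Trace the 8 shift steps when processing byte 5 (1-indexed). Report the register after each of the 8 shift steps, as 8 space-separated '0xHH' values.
After byte 1 (0x25): reg=0x57
After byte 2 (0xD1): reg=0x9B
After byte 3 (0xA5): reg=0xBA
After byte 4 (0x20): reg=0xCF
Register before byte 5: 0xCF
After XOR with byte 0x0E: 0xC1

Answer: 0x85 0x0D 0x1A 0x34 0x68 0xD0 0xA7 0x49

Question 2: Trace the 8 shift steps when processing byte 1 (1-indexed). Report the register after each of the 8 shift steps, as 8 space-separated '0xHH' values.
Register before byte 1: 0x55
After XOR with byte 0x25: 0x70

Answer: 0xE0 0xC7 0x89 0x15 0x2A 0x54 0xA8 0x57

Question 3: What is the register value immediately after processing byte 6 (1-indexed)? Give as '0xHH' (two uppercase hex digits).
Answer: 0x45

Derivation:
After byte 1 (0x25): reg=0x57
After byte 2 (0xD1): reg=0x9B
After byte 3 (0xA5): reg=0xBA
After byte 4 (0x20): reg=0xCF
After byte 5 (0x0E): reg=0x49
After byte 6 (0x3F): reg=0x45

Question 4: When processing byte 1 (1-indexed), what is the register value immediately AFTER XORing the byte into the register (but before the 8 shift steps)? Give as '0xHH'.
Register before byte 1: 0x55
Byte 1: 0x25
0x55 XOR 0x25 = 0x70

Answer: 0x70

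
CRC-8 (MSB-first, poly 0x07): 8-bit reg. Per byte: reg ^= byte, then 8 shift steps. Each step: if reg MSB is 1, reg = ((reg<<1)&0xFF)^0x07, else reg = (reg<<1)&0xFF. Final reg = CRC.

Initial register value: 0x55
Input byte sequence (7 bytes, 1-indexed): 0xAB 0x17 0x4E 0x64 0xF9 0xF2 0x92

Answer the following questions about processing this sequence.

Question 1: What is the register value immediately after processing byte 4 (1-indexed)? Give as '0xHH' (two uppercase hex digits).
Answer: 0xC5

Derivation:
After byte 1 (0xAB): reg=0xF4
After byte 2 (0x17): reg=0xA7
After byte 3 (0x4E): reg=0x91
After byte 4 (0x64): reg=0xC5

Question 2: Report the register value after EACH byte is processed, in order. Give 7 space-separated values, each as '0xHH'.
0xF4 0xA7 0x91 0xC5 0xB4 0xD5 0xD2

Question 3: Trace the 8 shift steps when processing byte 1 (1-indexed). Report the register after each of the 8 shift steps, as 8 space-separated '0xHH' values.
Answer: 0xFB 0xF1 0xE5 0xCD 0x9D 0x3D 0x7A 0xF4

Derivation:
Register before byte 1: 0x55
After XOR with byte 0xAB: 0xFE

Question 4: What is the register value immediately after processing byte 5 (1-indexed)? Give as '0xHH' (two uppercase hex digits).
After byte 1 (0xAB): reg=0xF4
After byte 2 (0x17): reg=0xA7
After byte 3 (0x4E): reg=0x91
After byte 4 (0x64): reg=0xC5
After byte 5 (0xF9): reg=0xB4

Answer: 0xB4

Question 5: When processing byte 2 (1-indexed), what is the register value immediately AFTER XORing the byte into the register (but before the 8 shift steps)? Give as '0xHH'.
Answer: 0xE3

Derivation:
Register before byte 2: 0xF4
Byte 2: 0x17
0xF4 XOR 0x17 = 0xE3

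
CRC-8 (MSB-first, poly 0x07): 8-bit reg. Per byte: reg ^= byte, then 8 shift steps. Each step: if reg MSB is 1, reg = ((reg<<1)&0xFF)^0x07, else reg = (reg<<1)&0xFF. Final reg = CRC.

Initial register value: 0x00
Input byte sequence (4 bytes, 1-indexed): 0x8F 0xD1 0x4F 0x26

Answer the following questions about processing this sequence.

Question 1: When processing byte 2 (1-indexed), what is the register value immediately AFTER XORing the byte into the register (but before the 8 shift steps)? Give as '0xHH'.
Register before byte 2: 0xA4
Byte 2: 0xD1
0xA4 XOR 0xD1 = 0x75

Answer: 0x75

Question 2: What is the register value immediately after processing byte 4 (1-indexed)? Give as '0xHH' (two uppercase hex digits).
Answer: 0xCD

Derivation:
After byte 1 (0x8F): reg=0xA4
After byte 2 (0xD1): reg=0x4C
After byte 3 (0x4F): reg=0x09
After byte 4 (0x26): reg=0xCD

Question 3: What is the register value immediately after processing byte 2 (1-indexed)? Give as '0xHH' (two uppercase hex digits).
After byte 1 (0x8F): reg=0xA4
After byte 2 (0xD1): reg=0x4C

Answer: 0x4C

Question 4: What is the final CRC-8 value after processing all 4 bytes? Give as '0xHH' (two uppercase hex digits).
Answer: 0xCD

Derivation:
After byte 1 (0x8F): reg=0xA4
After byte 2 (0xD1): reg=0x4C
After byte 3 (0x4F): reg=0x09
After byte 4 (0x26): reg=0xCD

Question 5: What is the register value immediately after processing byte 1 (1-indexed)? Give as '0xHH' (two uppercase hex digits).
Answer: 0xA4

Derivation:
After byte 1 (0x8F): reg=0xA4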